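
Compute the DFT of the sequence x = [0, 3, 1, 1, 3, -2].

X[k] = Σ(n=0 to 5) x[n] · ω_6^(nk)
where ω_6 = e^(-2πi/6)

Computing each X[k]:
X[0] = 6
X[1] = -2.5000-2.5981i
X[2] = -1.5000-6.0622i
X[3] = 2
X[4] = -1.5000+6.0622i
X[5] = -2.5000+2.5981i

X = [6, -2.5000-2.5981i, -1.5000-6.0622i, 2, -1.5000+6.0622i, -2.5000+2.5981i]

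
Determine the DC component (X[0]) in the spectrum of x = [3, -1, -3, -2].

X[0] = Σ(n=0 to 3) x[n] · ω_4^0 = Σ x[n]
= (3) + (-1) + (-3) + (-2)

X[0] = -3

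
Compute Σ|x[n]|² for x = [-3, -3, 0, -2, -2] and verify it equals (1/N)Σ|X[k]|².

Time domain:
Σ|x[n]|² = |-3|² + |-3|² + |0|² + |-2|² + |-2|² = 26.0000

Frequency domain:
(1/5)Σ|X[k]|² = (1/5)(|-10|² + |-2.9271-0.2245i|² + |0.4271+2.4899i|² + |0.4271-2.4899i|² + |-2.9271+0.2245i|²) = (1/5)·130.0000 = 26.0000

Both sides agree, confirming Parseval's theorem.

Σ|x[n]|² = (1/N)Σ|X[k]|² = 26.0000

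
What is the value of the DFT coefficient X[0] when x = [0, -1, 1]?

X[0] = Σ(n=0 to 2) x[n] · ω_3^0 = Σ x[n]
= (0) + (-1) + (1)

X[0] = 0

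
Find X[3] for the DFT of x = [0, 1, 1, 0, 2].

X[3] = Σ(n=0 to 4) x[n] · ω_5^(3n) where ω_5 = e^(-2πi/5)
= (0)·ω_5^0 + (1)·ω_5^3 + (1)·ω_5^6 + (0)·ω_5^9 + (2)·ω_5^12

X[3] = -2.1180-1.5388i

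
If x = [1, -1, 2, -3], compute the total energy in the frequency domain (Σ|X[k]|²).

Parseval: Σ|x[n]|² = (1/N)Σ|X[k]|², so Σ|X[k]|² = N·Σ|x[n]|² = 4·15.0000

Σ|X[k]|² = N·Σ|x[n]|² = 4·15.0000 = 60.0000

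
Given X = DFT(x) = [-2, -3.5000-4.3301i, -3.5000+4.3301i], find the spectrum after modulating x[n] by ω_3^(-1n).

Modulation property: DFT(ω_3^(-1n)·x[n]) = X[(k-1) mod 3], so circularly shift X by 1 positions.

X[k-1] = [-3.5000+4.3301i, -2, -3.5000-4.3301i]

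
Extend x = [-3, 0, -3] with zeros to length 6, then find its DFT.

Original 3-point DFT: [-6, -1.5000-2.5981i, -1.5000+2.5981i]
Zero-padded 6-point DFT provides frequency interpolation.

DFT_6([x, 0, ...]) = [-6, -1.5000+2.5981i, -1.5000-2.5981i, -6, -1.5000+2.5981i, -1.5000-2.5981i]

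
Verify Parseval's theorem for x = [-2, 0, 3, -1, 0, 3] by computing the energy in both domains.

Time domain:
Σ|x[n]|² = |-2|² + |0|² + |3|² + |-1|² + |0|² + |3|² = 23.0000

Frequency domain:
(1/6)Σ|X[k]|² = (1/6)(|3|² + |-1|² + |-6.0000+5.1962i|² + |-1|² + |-6.0000-5.1962i|² + |-1|²) = (1/6)·138.0000 = 23.0000

Both sides agree, confirming Parseval's theorem.

Σ|x[n]|² = (1/N)Σ|X[k]|² = 23.0000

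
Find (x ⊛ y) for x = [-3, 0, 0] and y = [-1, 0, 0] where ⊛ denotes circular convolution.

(x ⊛ y)[n] = Σ(m=0 to 2) x[m] · y[(n-m) mod 3]

Computing each output sample:
(x ⊛ y)[0] = 3
(x ⊛ y)[1] = 0
(x ⊛ y)[2] = 0

x ⊛ y = [3, 0, 0]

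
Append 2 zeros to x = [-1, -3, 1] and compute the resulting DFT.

Original 3-point DFT: [-3, 3.4641i, -3.4641i]
Zero-padded 5-point DFT provides frequency interpolation.

DFT_5([x, 0, ...]) = [-3, -2.7361+2.2654i, 1.7361+2.7144i, 1.7361-2.7144i, -2.7361-2.2654i]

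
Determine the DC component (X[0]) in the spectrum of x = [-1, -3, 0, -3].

X[0] = Σ(n=0 to 3) x[n] · ω_4^0 = Σ x[n]
= (-1) + (-3) + (0) + (-3)

X[0] = -7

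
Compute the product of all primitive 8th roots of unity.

The primitive 8th roots of unity are ω_8^k for k coprime to 8: k ∈ {1, 3, 5, 7}
Their product equals the constant term of the cyclotomic polynomial Φ_8(x) up to sign.
For n ≥ 3, the product of all primitive nth roots of unity is 1. (For n=1 it is 1; for n=2 it is -1.)

1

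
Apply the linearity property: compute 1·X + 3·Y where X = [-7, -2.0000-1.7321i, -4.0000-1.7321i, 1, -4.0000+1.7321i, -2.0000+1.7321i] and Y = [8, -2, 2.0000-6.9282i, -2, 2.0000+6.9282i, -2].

By linearity: DFT(1x + 3y) = 1·DFT(x) + 3·DFT(y)
= 1·[-7, -2.0000-1.7321i, -4.0000-1.7321i, 1, -4.0000+1.7321i, -2.0000+1.7321i] + 3·[8, -2, 2.0000-6.9282i, -2, 2.0000+6.9282i, -2]

Computing element-wise:
Z[0] = 1·(-7) + 3·(8) = 17
Z[1] = 1·(-2.0000-1.7321i) + 3·(-2) = -8.0000-1.7321i
Z[2] = 1·(-4.0000-1.7321i) + 3·(2.0000-6.9282i) = 2.0000-22.5167i
Z[3] = 1·(1) + 3·(-2) = -5
Z[4] = 1·(-4.0000+1.7321i) + 3·(2.0000+6.9282i) = 2.0000+22.5167i
Z[5] = 1·(-2.0000+1.7321i) + 3·(-2) = -8.0000+1.7321i

DFT(1x + 3y) = 1·X + 3·Y = [17, -8.0000-1.7321i, 2.0000-22.5167i, -5, 2.0000+22.5167i, -8.0000+1.7321i]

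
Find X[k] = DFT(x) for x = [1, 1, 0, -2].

X[k] = Σ(n=0 to 3) x[n] · ω_4^(nk)
where ω_4 = e^(-2πi/4)

Computing each X[k]:
X[0] = 0
X[1] = 1-3i
X[2] = 2
X[3] = 1+3i

X = [0, 1-3i, 2, 1+3i]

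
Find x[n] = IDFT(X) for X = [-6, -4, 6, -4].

x[n] = (1/4) Σ(k=0 to 3) X[k] · e^(2πikn/4)

Computing each x[n]:
x[0] = -2
x[1] = -3
x[2] = 2
x[3] = -3

x = [-2, -3, 2, -3]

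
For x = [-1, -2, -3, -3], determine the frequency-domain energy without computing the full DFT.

Parseval: Σ|x[n]|² = (1/N)Σ|X[k]|², so Σ|X[k]|² = N·Σ|x[n]|² = 4·23.0000

Σ|X[k]|² = N·Σ|x[n]|² = 4·23.0000 = 92.0000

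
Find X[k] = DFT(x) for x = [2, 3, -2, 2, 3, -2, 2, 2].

X[k] = Σ(n=0 to 7) x[n] · ω_8^(nk)
where ω_8 = e^(-2πi/8)

Computing each X[k]:
X[0] = 10
X[1] = 2.5355+0.4645i
X[2] = 5+3i
X[3] = -4.5355-7.5355i
X[4] = 0
X[5] = -4.5355+7.5355i
X[6] = 5-3i
X[7] = 2.5355-0.4645i

X = [10, 2.5355+0.4645i, 5+3i, -4.5355-7.5355i, 0, -4.5355+7.5355i, 5-3i, 2.5355-0.4645i]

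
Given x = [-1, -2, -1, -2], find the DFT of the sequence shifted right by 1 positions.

Time shift by 1: X_shifted[k] = ω_4^(1k) · X[k]
Shifted x = [-2, -1, -2, -1]

DFT(x[n-1]) = [-6, 0, -2, 0]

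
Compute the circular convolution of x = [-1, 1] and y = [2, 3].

(x ⊛ y)[n] = Σ(m=0 to 1) x[m] · y[(n-m) mod 2]

Computing each output sample:
(x ⊛ y)[0] = 1
(x ⊛ y)[1] = -1

x ⊛ y = [1, -1]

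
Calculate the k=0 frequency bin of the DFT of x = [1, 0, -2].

X[0] = Σ(n=0 to 2) x[n] · ω_3^0 = Σ x[n]
= (1) + (0) + (-2)

X[0] = -1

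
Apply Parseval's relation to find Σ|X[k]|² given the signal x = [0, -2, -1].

Parseval: Σ|x[n]|² = (1/N)Σ|X[k]|², so Σ|X[k]|² = N·Σ|x[n]|² = 3·5.0000

Σ|X[k]|² = N·Σ|x[n]|² = 3·5.0000 = 15.0000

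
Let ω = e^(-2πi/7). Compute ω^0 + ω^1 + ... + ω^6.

Sum of all nth roots of unity equals 0 for n > 1 (geometric series with r ≠ 1).

0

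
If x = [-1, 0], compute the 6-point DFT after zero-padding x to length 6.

Original 2-point DFT: [-1, -1]
Zero-padded 6-point DFT provides frequency interpolation.

DFT_6([x, 0, ...]) = [-1, -1, -1, -1, -1, -1]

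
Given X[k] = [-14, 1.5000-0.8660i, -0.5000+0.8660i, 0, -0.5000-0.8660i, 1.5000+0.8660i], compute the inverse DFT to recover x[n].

x[n] = (1/6) Σ(k=0 to 5) X[k] · e^(2πikn/6)

Computing each x[n]:
x[0] = -2
x[1] = -2
x[2] = -2
x[3] = -3
x[4] = -3
x[5] = -2

x = [-2, -2, -2, -3, -3, -2]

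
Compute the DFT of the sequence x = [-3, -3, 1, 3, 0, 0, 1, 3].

X[k] = Σ(n=0 to 7) x[n] · ω_8^(nk)
where ω_8 = e^(-2πi/8)

Computing each X[k]:
X[0] = 2
X[1] = -5.1213+2.1213i
X[2] = -5+9i
X[3] = -0.8787+2.1213i
X[4] = -4
X[5] = -0.8787-2.1213i
X[6] = -5-9i
X[7] = -5.1213-2.1213i

X = [2, -5.1213+2.1213i, -5+9i, -0.8787+2.1213i, -4, -0.8787-2.1213i, -5-9i, -5.1213-2.1213i]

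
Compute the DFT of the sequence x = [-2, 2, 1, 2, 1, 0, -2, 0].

X[k] = Σ(n=0 to 7) x[n] · ω_8^(nk)
where ω_8 = e^(-2πi/8)

Computing each X[k]:
X[0] = 2
X[1] = -3.0000-5.8284i
X[2] = 0
X[3] = -3.0000+0.1716i
X[4] = -6
X[5] = -3.0000-0.1716i
X[6] = 0
X[7] = -3.0000+5.8284i

X = [2, -3.0000-5.8284i, 0, -3.0000+0.1716i, -6, -3.0000-0.1716i, 0, -3.0000+5.8284i]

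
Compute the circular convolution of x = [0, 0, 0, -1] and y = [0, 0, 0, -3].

(x ⊛ y)[n] = Σ(m=0 to 3) x[m] · y[(n-m) mod 4]

Computing each output sample:
(x ⊛ y)[0] = 0
(x ⊛ y)[1] = 0
(x ⊛ y)[2] = 3
(x ⊛ y)[3] = 0

x ⊛ y = [0, 0, 3, 0]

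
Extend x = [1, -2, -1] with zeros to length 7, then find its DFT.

Original 3-point DFT: [-2, 2.5000+0.8660i, 2.5000-0.8660i]
Zero-padded 7-point DFT provides frequency interpolation.

DFT_7([x, 0, ...]) = [-2, -0.0245+2.5386i, 2.3460+1.5160i, 2.1784+0.0859i, 2.1784-0.0859i, 2.3460-1.5160i, -0.0245-2.5386i]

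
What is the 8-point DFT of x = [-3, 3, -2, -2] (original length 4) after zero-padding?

Original 4-point DFT: [-4, -1-5i, -6, -1+5i]
Zero-padded 8-point DFT provides frequency interpolation.

DFT_8([x, 0, ...]) = [-4, 0.5355+1.2929i, -1-5i, -6.5355-2.7071i, -6, -6.5355+2.7071i, -1+5i, 0.5355-1.2929i]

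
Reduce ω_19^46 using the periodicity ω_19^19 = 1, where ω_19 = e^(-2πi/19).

Since ω_19^19 = 1, powers reduce modulo 19.
46 mod 19 = 8
So ω_19^46 = ω_19^8 = e^(-2πi·8/19)

ω_19^46 = ω_19^8 = -0.8795-0.4759i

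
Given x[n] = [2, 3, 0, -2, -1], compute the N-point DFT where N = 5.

X[k] = Σ(n=0 to 4) x[n] · ω_5^(nk)
where ω_5 = e^(-2πi/5)

Computing each X[k]:
X[0] = 2
X[1] = 4.2361-4.9798i
X[2] = -0.2361-0.4490i
X[3] = -0.2361+0.4490i
X[4] = 4.2361+4.9798i

X = [2, 4.2361-4.9798i, -0.2361-0.4490i, -0.2361+0.4490i, 4.2361+4.9798i]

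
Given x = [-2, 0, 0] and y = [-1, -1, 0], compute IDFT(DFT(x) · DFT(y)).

(x ⊛ y)[n] = Σ(m=0 to 2) x[m] · y[(n-m) mod 3]

Computing each output sample:
(x ⊛ y)[0] = 2
(x ⊛ y)[1] = 2
(x ⊛ y)[2] = 0

x ⊛ y = [2, 2, 0]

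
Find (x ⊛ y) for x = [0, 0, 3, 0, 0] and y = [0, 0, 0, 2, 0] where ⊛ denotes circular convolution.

(x ⊛ y)[n] = Σ(m=0 to 4) x[m] · y[(n-m) mod 5]

Computing each output sample:
(x ⊛ y)[0] = 6
(x ⊛ y)[1] = 0
(x ⊛ y)[2] = 0
(x ⊛ y)[3] = 0
(x ⊛ y)[4] = 0

x ⊛ y = [6, 0, 0, 0, 0]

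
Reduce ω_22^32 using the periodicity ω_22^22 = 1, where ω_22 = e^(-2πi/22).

Since ω_22^22 = 1, powers reduce modulo 22.
32 mod 22 = 10
So ω_22^32 = ω_22^10 = e^(-2πi·10/22)

ω_22^32 = ω_22^10 = -0.9595-0.2817i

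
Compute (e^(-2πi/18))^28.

Since ω_18^18 = 1, powers reduce modulo 18.
28 mod 18 = 10
So ω_18^28 = ω_18^10 = e^(-2πi·10/18)

ω_18^28 = ω_18^10 = -0.9397+0.3420i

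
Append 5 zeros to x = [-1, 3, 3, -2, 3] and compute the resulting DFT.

Original 5-point DFT: [6, 0.0451-2.9389i, -5.5451+4.7553i, -5.5451-4.7553i, 0.0451+2.9389i]
Zero-padded 10-point DFT provides frequency interpolation.

DFT_10([x, 0, ...]) = [6, 0.5451-4.4778i, 0.0451-2.9389i, -5.0451-5.1186i, -5.5451+4.7553i, 4, -5.5451-4.7553i, -5.0451+5.1186i, 0.0451+2.9389i, 0.5451+4.4778i]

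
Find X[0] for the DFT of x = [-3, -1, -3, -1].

X[0] = Σ(n=0 to 3) x[n] · ω_4^0 = Σ x[n]
= (-3) + (-1) + (-3) + (-1)

X[0] = -8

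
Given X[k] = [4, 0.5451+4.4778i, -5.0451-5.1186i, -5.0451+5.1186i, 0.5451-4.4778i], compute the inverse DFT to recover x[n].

x[n] = (1/5) Σ(k=0 to 4) X[k] · e^(2πikn/5)

Computing each x[n]:
x[0] = -1
x[1] = 2
x[2] = -3
x[3] = 3
x[4] = 3

x = [-1, 2, -3, 3, 3]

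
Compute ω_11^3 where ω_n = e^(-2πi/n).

ω_11^3 = e^(-2πi·3/11)
= cos(-2π·3/11) + i·sin(-2π·3/11)
= cos(-6π/11) + i·sin(-6π/11)

ω_11^3 = cos(-6π/11) + i·sin(-6π/11) = -0.1423-0.9898i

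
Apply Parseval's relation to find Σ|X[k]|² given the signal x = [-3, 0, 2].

Parseval: Σ|x[n]|² = (1/N)Σ|X[k]|², so Σ|X[k]|² = N·Σ|x[n]|² = 3·13.0000

Σ|X[k]|² = N·Σ|x[n]|² = 3·13.0000 = 39.0000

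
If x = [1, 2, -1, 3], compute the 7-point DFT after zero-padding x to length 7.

Original 4-point DFT: [5, 2+1i, -5, 2-1i]
Zero-padded 7-point DFT provides frequency interpolation.

DFT_7([x, 0, ...]) = [5, -0.2334-1.8904i, 3.3264-0.0382i, -2.0930-4.5744i, -2.0930+4.5744i, 3.3264+0.0382i, -0.2334+1.8904i]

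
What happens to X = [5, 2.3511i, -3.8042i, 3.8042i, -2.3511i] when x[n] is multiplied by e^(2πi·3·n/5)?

Modulation property: DFT(ω_5^(-3n)·x[n]) = X[(k-3) mod 5], so circularly shift X by 3 positions.

X[k-3] = [-3.8042i, 3.8042i, -2.3511i, 5, 2.3511i]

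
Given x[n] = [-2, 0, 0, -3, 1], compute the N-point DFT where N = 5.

X[k] = Σ(n=0 to 4) x[n] · ω_5^(nk)
where ω_5 = e^(-2πi/5)

Computing each X[k]:
X[0] = -4
X[1] = 0.7361-0.8123i
X[2] = -3.7361+3.4410i
X[3] = -3.7361-3.4410i
X[4] = 0.7361+0.8123i

X = [-4, 0.7361-0.8123i, -3.7361+3.4410i, -3.7361-3.4410i, 0.7361+0.8123i]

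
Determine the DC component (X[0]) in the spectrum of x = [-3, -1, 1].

X[0] = Σ(n=0 to 2) x[n] · ω_3^0 = Σ x[n]
= (-3) + (-1) + (1)

X[0] = -3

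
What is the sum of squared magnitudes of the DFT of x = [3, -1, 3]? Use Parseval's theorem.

Parseval: Σ|x[n]|² = (1/N)Σ|X[k]|², so Σ|X[k]|² = N·Σ|x[n]|² = 3·19.0000

Σ|X[k]|² = N·Σ|x[n]|² = 3·19.0000 = 57.0000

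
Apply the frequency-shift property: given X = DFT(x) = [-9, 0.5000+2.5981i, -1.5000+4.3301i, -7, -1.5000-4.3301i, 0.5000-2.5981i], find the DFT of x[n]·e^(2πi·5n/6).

Modulation property: DFT(ω_6^(-5n)·x[n]) = X[(k-5) mod 6], so circularly shift X by 5 positions.

X[k-5] = [0.5000+2.5981i, -1.5000+4.3301i, -7, -1.5000-4.3301i, 0.5000-2.5981i, -9]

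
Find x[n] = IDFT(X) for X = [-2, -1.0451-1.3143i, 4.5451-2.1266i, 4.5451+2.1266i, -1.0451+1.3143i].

x[n] = (1/5) Σ(k=0 to 4) X[k] · e^(2πikn/5)

Computing each x[n]:
x[0] = 1
x[1] = -1
x[2] = 0
x[3] = 1
x[4] = -3

x = [1, -1, 0, 1, -3]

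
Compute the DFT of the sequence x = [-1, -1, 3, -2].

X[k] = Σ(n=0 to 3) x[n] · ω_4^(nk)
where ω_4 = e^(-2πi/4)

Computing each X[k]:
X[0] = -1
X[1] = -4-1i
X[2] = 5
X[3] = -4+1i

X = [-1, -4-1i, 5, -4+1i]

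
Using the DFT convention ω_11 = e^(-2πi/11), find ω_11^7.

ω_11^7 = e^(-2πi·7/11)
= cos(-2π·7/11) + i·sin(-2π·7/11)
= cos(-14π/11) + i·sin(-14π/11)

ω_11^7 = cos(-14π/11) + i·sin(-14π/11) = -0.6549+0.7557i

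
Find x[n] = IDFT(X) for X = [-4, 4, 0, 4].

x[n] = (1/4) Σ(k=0 to 3) X[k] · e^(2πikn/4)

Computing each x[n]:
x[0] = 1
x[1] = -1
x[2] = -3
x[3] = -1

x = [1, -1, -3, -1]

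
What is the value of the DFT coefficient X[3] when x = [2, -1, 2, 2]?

X[3] = Σ(n=0 to 3) x[n] · ω_4^(3n) where ω_4 = e^(-2πi/4)
= (2)·ω_4^0 + (-1)·ω_4^3 + (2)·ω_4^6 + (2)·ω_4^9

X[3] = -3i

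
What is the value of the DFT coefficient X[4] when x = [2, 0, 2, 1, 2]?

X[4] = Σ(n=0 to 4) x[n] · ω_5^(4n) where ω_5 = e^(-2πi/5)
= (2)·ω_5^0 + (0)·ω_5^4 + (2)·ω_5^8 + (1)·ω_5^12 + (2)·ω_5^16

X[4] = 0.1910-1.3143i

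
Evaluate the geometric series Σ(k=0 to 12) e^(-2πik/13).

Sum of all nth roots of unity equals 0 for n > 1 (geometric series with r ≠ 1).

0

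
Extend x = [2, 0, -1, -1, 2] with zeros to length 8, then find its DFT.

Original 5-point DFT: [2, 4.2361+1.9021i, -0.2361+1.1756i, -0.2361-1.1756i, 4.2361-1.9021i]
Zero-padded 8-point DFT provides frequency interpolation.

DFT_8([x, 0, ...]) = [2, 0.7071+1.7071i, 5-1i, -0.7071-0.2929i, 4, -0.7071+0.2929i, 5+1i, 0.7071-1.7071i]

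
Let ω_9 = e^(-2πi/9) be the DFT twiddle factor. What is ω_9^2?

ω_9^2 = e^(-2πi·2/9)
= cos(-2π·2/9) + i·sin(-2π·2/9)
= cos(-4π/9) + i·sin(-4π/9)

ω_9^2 = cos(-4π/9) + i·sin(-4π/9) = 0.1736-0.9848i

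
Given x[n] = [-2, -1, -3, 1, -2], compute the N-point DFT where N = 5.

X[k] = Σ(n=0 to 4) x[n] · ω_5^(nk)
where ω_5 = e^(-2πi/5)

Computing each X[k]:
X[0] = -7
X[1] = -1.3090+1.4001i
X[2] = -0.1910-4.3920i
X[3] = -0.1910+4.3920i
X[4] = -1.3090-1.4001i

X = [-7, -1.3090+1.4001i, -0.1910-4.3920i, -0.1910+4.3920i, -1.3090-1.4001i]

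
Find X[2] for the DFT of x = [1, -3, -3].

X[2] = Σ(n=0 to 2) x[n] · ω_3^(2n) where ω_3 = e^(-2πi/3)
= (1)·ω_3^0 + (-3)·ω_3^2 + (-3)·ω_3^4

X[2] = 4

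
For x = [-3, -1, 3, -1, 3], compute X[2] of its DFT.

X[2] = Σ(n=0 to 4) x[n] · ω_5^(2n) where ω_5 = e^(-2πi/5)
= (-3)·ω_5^0 + (-1)·ω_5^2 + (3)·ω_5^4 + (-1)·ω_5^6 + (3)·ω_5^8

X[2] = -4.0000+6.1554i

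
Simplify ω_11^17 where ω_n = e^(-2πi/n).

Since ω_11^11 = 1, powers reduce modulo 11.
17 mod 11 = 6
So ω_11^17 = ω_11^6 = e^(-2πi·6/11)

ω_11^17 = ω_11^6 = -0.9595+0.2817i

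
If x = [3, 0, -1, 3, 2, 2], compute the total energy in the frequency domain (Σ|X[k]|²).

Parseval: Σ|x[n]|² = (1/N)Σ|X[k]|², so Σ|X[k]|² = N·Σ|x[n]|² = 6·27.0000

Σ|X[k]|² = N·Σ|x[n]|² = 6·27.0000 = 162.0000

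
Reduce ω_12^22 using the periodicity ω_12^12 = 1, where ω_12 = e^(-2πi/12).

Since ω_12^12 = 1, powers reduce modulo 12.
22 mod 12 = 10
So ω_12^22 = ω_12^10 = e^(-2πi·10/12)

ω_12^22 = ω_12^10 = 0.5000+0.8660i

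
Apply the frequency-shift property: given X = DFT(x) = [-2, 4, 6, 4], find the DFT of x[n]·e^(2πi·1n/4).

Modulation property: DFT(ω_4^(-1n)·x[n]) = X[(k-1) mod 4], so circularly shift X by 1 positions.

X[k-1] = [4, -2, 4, 6]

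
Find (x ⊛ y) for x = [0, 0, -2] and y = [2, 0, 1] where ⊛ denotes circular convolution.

(x ⊛ y)[n] = Σ(m=0 to 2) x[m] · y[(n-m) mod 3]

Computing each output sample:
(x ⊛ y)[0] = 0
(x ⊛ y)[1] = -2
(x ⊛ y)[2] = -4

x ⊛ y = [0, -2, -4]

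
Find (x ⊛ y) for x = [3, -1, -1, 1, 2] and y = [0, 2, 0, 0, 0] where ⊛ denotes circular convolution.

(x ⊛ y)[n] = Σ(m=0 to 4) x[m] · y[(n-m) mod 5]

Computing each output sample:
(x ⊛ y)[0] = 4
(x ⊛ y)[1] = 6
(x ⊛ y)[2] = -2
(x ⊛ y)[3] = -2
(x ⊛ y)[4] = 2

x ⊛ y = [4, 6, -2, -2, 2]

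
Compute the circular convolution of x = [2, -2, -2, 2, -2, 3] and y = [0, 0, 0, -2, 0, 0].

(x ⊛ y)[n] = Σ(m=0 to 5) x[m] · y[(n-m) mod 6]

Computing each output sample:
(x ⊛ y)[0] = -4
(x ⊛ y)[1] = 4
(x ⊛ y)[2] = -6
(x ⊛ y)[3] = -4
(x ⊛ y)[4] = 4
(x ⊛ y)[5] = 4

x ⊛ y = [-4, 4, -6, -4, 4, 4]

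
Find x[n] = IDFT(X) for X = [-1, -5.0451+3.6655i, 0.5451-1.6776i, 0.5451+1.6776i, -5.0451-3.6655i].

x[n] = (1/5) Σ(k=0 to 4) X[k] · e^(2πikn/5)

Computing each x[n]:
x[0] = -2
x[1] = -2
x[2] = 0
x[3] = 3
x[4] = 0

x = [-2, -2, 0, 3, 0]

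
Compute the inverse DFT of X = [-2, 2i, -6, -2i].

x[n] = (1/4) Σ(k=0 to 3) X[k] · e^(2πikn/4)

Computing each x[n]:
x[0] = -2
x[1] = 0
x[2] = -2
x[3] = 2

x = [-2, 0, -2, 2]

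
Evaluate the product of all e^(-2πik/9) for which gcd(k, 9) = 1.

The primitive 9th roots of unity are ω_9^k for k coprime to 9: k ∈ {1, 2, 4, 5, 7, 8}
Their product equals the constant term of the cyclotomic polynomial Φ_9(x) up to sign.
For n ≥ 3, the product of all primitive nth roots of unity is 1. (For n=1 it is 1; for n=2 it is -1.)

1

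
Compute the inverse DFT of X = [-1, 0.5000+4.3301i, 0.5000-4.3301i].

x[n] = (1/3) Σ(k=0 to 2) X[k] · e^(2πikn/3)

Computing each x[n]:
x[0] = 0
x[1] = -3
x[2] = 2

x = [0, -3, 2]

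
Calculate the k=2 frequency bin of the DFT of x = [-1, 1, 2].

X[2] = Σ(n=0 to 2) x[n] · ω_3^(2n) where ω_3 = e^(-2πi/3)
= (-1)·ω_3^0 + (1)·ω_3^2 + (2)·ω_3^4

X[2] = -2.5000-0.8660i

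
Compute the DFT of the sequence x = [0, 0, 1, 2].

X[k] = Σ(n=0 to 3) x[n] · ω_4^(nk)
where ω_4 = e^(-2πi/4)

Computing each X[k]:
X[0] = 3
X[1] = -1+2i
X[2] = -1
X[3] = -1-2i

X = [3, -1+2i, -1, -1-2i]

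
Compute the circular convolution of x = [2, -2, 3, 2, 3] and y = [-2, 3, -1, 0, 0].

(x ⊛ y)[n] = Σ(m=0 to 4) x[m] · y[(n-m) mod 5]

Computing each output sample:
(x ⊛ y)[0] = 3
(x ⊛ y)[1] = 7
(x ⊛ y)[2] = -14
(x ⊛ y)[3] = 7
(x ⊛ y)[4] = -3

x ⊛ y = [3, 7, -14, 7, -3]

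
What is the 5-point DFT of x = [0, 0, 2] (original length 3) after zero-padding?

Original 3-point DFT: [2, -1.0000+1.7321i, -1.0000-1.7321i]
Zero-padded 5-point DFT provides frequency interpolation.

DFT_5([x, 0, ...]) = [2, -1.6180-1.1756i, 0.6180+1.9021i, 0.6180-1.9021i, -1.6180+1.1756i]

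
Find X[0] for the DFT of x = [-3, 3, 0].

X[0] = Σ(n=0 to 2) x[n] · ω_3^0 = Σ x[n]
= (-3) + (3) + (0)

X[0] = 0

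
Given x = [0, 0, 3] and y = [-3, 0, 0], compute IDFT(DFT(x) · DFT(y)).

(x ⊛ y)[n] = Σ(m=0 to 2) x[m] · y[(n-m) mod 3]

Computing each output sample:
(x ⊛ y)[0] = 0
(x ⊛ y)[1] = 0
(x ⊛ y)[2] = -9

x ⊛ y = [0, 0, -9]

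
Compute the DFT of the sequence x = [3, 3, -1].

X[k] = Σ(n=0 to 2) x[n] · ω_3^(nk)
where ω_3 = e^(-2πi/3)

Computing each X[k]:
X[0] = 5
X[1] = 2.0000-3.4641i
X[2] = 2.0000+3.4641i

X = [5, 2.0000-3.4641i, 2.0000+3.4641i]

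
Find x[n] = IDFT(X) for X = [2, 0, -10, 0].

x[n] = (1/4) Σ(k=0 to 3) X[k] · e^(2πikn/4)

Computing each x[n]:
x[0] = -2
x[1] = 3
x[2] = -2
x[3] = 3

x = [-2, 3, -2, 3]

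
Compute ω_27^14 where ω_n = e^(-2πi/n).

ω_27^14 = e^(-2πi·14/27)
= cos(-2π·14/27) + i·sin(-2π·14/27)
= cos(-28π/27) + i·sin(-28π/27)

ω_27^14 = cos(-28π/27) + i·sin(-28π/27) = -0.9932+0.1161i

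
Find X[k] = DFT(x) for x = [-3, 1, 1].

X[k] = Σ(n=0 to 2) x[n] · ω_3^(nk)
where ω_3 = e^(-2πi/3)

Computing each X[k]:
X[0] = -1
X[1] = -4
X[2] = -4

X = [-1, -4, -4]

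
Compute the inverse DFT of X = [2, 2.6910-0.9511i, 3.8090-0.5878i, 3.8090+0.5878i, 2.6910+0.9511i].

x[n] = (1/5) Σ(k=0 to 4) X[k] · e^(2πikn/5)

Computing each x[n]:
x[0] = 3
x[1] = 0
x[2] = 0
x[3] = 0
x[4] = -1

x = [3, 0, 0, 0, -1]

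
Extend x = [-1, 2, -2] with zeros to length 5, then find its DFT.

Original 3-point DFT: [-1, -1.0000-3.4641i, -1.0000+3.4641i]
Zero-padded 5-point DFT provides frequency interpolation.

DFT_5([x, 0, ...]) = [-1, 1.2361-0.7265i, -3.2361-3.0777i, -3.2361+3.0777i, 1.2361+0.7265i]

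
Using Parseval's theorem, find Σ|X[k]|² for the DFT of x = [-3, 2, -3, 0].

Parseval: Σ|x[n]|² = (1/N)Σ|X[k]|², so Σ|X[k]|² = N·Σ|x[n]|² = 4·22.0000

Σ|X[k]|² = N·Σ|x[n]|² = 4·22.0000 = 88.0000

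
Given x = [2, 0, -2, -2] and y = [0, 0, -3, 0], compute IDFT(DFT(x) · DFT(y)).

(x ⊛ y)[n] = Σ(m=0 to 3) x[m] · y[(n-m) mod 4]

Computing each output sample:
(x ⊛ y)[0] = 6
(x ⊛ y)[1] = 6
(x ⊛ y)[2] = -6
(x ⊛ y)[3] = 0

x ⊛ y = [6, 6, -6, 0]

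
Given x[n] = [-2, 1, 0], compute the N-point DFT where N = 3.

X[k] = Σ(n=0 to 2) x[n] · ω_3^(nk)
where ω_3 = e^(-2πi/3)

Computing each X[k]:
X[0] = -1
X[1] = -2.5000-0.8660i
X[2] = -2.5000+0.8660i

X = [-1, -2.5000-0.8660i, -2.5000+0.8660i]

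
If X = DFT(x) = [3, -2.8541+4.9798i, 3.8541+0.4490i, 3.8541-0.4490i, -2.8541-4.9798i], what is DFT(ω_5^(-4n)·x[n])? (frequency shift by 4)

Modulation property: DFT(ω_5^(-4n)·x[n]) = X[(k-4) mod 5], so circularly shift X by 4 positions.

X[k-4] = [-2.8541+4.9798i, 3.8541+0.4490i, 3.8541-0.4490i, -2.8541-4.9798i, 3]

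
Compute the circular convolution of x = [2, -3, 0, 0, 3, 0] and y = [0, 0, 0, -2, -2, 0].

(x ⊛ y)[n] = Σ(m=0 to 5) x[m] · y[(n-m) mod 6]

Computing each output sample:
(x ⊛ y)[0] = 0
(x ⊛ y)[1] = -6
(x ⊛ y)[2] = -6
(x ⊛ y)[3] = -4
(x ⊛ y)[4] = 2
(x ⊛ y)[5] = 6

x ⊛ y = [0, -6, -6, -4, 2, 6]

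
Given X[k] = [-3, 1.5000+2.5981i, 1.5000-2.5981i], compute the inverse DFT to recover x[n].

x[n] = (1/3) Σ(k=0 to 2) X[k] · e^(2πikn/3)

Computing each x[n]:
x[0] = 0
x[1] = -3
x[2] = 0

x = [0, -3, 0]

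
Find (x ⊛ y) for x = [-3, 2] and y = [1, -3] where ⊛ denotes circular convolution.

(x ⊛ y)[n] = Σ(m=0 to 1) x[m] · y[(n-m) mod 2]

Computing each output sample:
(x ⊛ y)[0] = -9
(x ⊛ y)[1] = 11

x ⊛ y = [-9, 11]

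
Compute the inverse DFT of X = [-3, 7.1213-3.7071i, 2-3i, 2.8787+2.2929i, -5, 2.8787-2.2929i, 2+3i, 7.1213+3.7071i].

x[n] = (1/8) Σ(k=0 to 7) X[k] · e^(2πikn/8)

Computing each x[n]:
x[0] = 2
x[1] = 2
x[2] = 0
x[3] = -1
x[4] = -3
x[5] = 0
x[6] = -3
x[7] = 0

x = [2, 2, 0, -1, -3, 0, -3, 0]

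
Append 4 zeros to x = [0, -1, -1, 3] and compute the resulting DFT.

Original 4-point DFT: [1, 1+4i, -3, 1-4i]
Zero-padded 8-point DFT provides frequency interpolation.

DFT_8([x, 0, ...]) = [1, -2.8284-0.4142i, 1+4i, 2.8284-2.4142i, -3, 2.8284+2.4142i, 1-4i, -2.8284+0.4142i]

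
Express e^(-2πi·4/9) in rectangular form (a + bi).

ω_9^4 = e^(-2πi·4/9)
= cos(-2π·4/9) + i·sin(-2π·4/9)
= cos(-8π/9) + i·sin(-8π/9)

ω_9^4 = cos(-8π/9) + i·sin(-8π/9) = -0.9397-0.3420i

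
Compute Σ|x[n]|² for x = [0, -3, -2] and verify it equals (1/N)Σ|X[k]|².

Time domain:
Σ|x[n]|² = |0|² + |-3|² + |-2|² = 13.0000

Frequency domain:
(1/3)Σ|X[k]|² = (1/3)(|-5|² + |2.5000+0.8660i|² + |2.5000-0.8660i|²) = (1/3)·39.0000 = 13.0000

Both sides agree, confirming Parseval's theorem.

Σ|x[n]|² = (1/N)Σ|X[k]|² = 13.0000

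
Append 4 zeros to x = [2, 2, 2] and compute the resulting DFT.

Original 3-point DFT: [6, 0, 0]
Zero-padded 7-point DFT provides frequency interpolation.

DFT_7([x, 0, ...]) = [6, 2.8019-3.5135i, -0.2470-1.0821i, 1.4450+0.6959i, 1.4450-0.6959i, -0.2470+1.0821i, 2.8019+3.5135i]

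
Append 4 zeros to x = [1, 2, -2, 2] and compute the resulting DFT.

Original 4-point DFT: [3, 3, -5, 3]
Zero-padded 8-point DFT provides frequency interpolation.

DFT_8([x, 0, ...]) = [3, 1.0000-0.8284i, 3, 1.0000-4.8284i, -5, 1.0000+4.8284i, 3, 1.0000+0.8284i]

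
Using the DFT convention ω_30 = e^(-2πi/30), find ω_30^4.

ω_30^4 = e^(-2πi·4/30)
= cos(-2π·4/30) + i·sin(-2π·4/30)
= cos(-8π/30) + i·sin(-8π/30)

ω_30^4 = cos(-8π/30) + i·sin(-8π/30) = 0.6691-0.7431i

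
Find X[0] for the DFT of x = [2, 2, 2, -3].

X[0] = Σ(n=0 to 3) x[n] · ω_4^0 = Σ x[n]
= (2) + (2) + (2) + (-3)

X[0] = 3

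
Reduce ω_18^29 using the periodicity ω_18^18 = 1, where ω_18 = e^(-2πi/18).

Since ω_18^18 = 1, powers reduce modulo 18.
29 mod 18 = 11
So ω_18^29 = ω_18^11 = e^(-2πi·11/18)

ω_18^29 = ω_18^11 = -0.7660+0.6428i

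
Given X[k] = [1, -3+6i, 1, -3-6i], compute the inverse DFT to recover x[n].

x[n] = (1/4) Σ(k=0 to 3) X[k] · e^(2πikn/4)

Computing each x[n]:
x[0] = -1
x[1] = -3
x[2] = 2
x[3] = 3

x = [-1, -3, 2, 3]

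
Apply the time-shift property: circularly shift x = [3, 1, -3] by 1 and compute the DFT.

Time shift by 1: X_shifted[k] = ω_3^(1k) · X[k]
Shifted x = [-3, 3, 1]

DFT(x[n-1]) = [1, -5.0000-1.7321i, -5.0000+1.7321i]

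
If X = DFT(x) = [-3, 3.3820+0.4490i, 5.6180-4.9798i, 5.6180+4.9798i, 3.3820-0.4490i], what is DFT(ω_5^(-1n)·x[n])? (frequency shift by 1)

Modulation property: DFT(ω_5^(-1n)·x[n]) = X[(k-1) mod 5], so circularly shift X by 1 positions.

X[k-1] = [3.3820-0.4490i, -3, 3.3820+0.4490i, 5.6180-4.9798i, 5.6180+4.9798i]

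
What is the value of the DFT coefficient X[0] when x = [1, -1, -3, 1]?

X[0] = Σ(n=0 to 3) x[n] · ω_4^0 = Σ x[n]
= (1) + (-1) + (-3) + (1)

X[0] = -2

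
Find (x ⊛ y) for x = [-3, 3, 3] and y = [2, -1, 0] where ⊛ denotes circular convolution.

(x ⊛ y)[n] = Σ(m=0 to 2) x[m] · y[(n-m) mod 3]

Computing each output sample:
(x ⊛ y)[0] = -9
(x ⊛ y)[1] = 9
(x ⊛ y)[2] = 3

x ⊛ y = [-9, 9, 3]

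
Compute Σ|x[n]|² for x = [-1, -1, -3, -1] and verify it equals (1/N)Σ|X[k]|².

Time domain:
Σ|x[n]|² = |-1|² + |-1|² + |-3|² + |-1|² = 12.0000

Frequency domain:
(1/4)Σ|X[k]|² = (1/4)(|-6|² + |2|² + |-2|² + |2|²) = (1/4)·48.0000 = 12.0000

Both sides agree, confirming Parseval's theorem.

Σ|x[n]|² = (1/N)Σ|X[k]|² = 12.0000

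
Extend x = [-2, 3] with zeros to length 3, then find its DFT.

Original 2-point DFT: [1, -5]
Zero-padded 3-point DFT provides frequency interpolation.

DFT_3([x, 0, ...]) = [1, -3.5000-2.5981i, -3.5000+2.5981i]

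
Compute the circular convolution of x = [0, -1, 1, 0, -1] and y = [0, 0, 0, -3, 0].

(x ⊛ y)[n] = Σ(m=0 to 4) x[m] · y[(n-m) mod 5]

Computing each output sample:
(x ⊛ y)[0] = -3
(x ⊛ y)[1] = 0
(x ⊛ y)[2] = 3
(x ⊛ y)[3] = 0
(x ⊛ y)[4] = 3

x ⊛ y = [-3, 0, 3, 0, 3]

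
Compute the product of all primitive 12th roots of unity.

The primitive 12th roots of unity are ω_12^k for k coprime to 12: k ∈ {1, 5, 7, 11}
Their product equals the constant term of the cyclotomic polynomial Φ_12(x) up to sign.
For n ≥ 3, the product of all primitive nth roots of unity is 1. (For n=1 it is 1; for n=2 it is -1.)

1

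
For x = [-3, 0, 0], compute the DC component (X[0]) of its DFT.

X[0] = Σ(n=0 to 2) x[n] · ω_3^0 = Σ x[n]
= (-3) + (0) + (0)

X[0] = -3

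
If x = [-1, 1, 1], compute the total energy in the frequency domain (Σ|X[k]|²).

Parseval: Σ|x[n]|² = (1/N)Σ|X[k]|², so Σ|X[k]|² = N·Σ|x[n]|² = 3·3.0000

Σ|X[k]|² = N·Σ|x[n]|² = 3·3.0000 = 9.0000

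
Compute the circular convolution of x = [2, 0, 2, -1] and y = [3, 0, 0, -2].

(x ⊛ y)[n] = Σ(m=0 to 3) x[m] · y[(n-m) mod 4]

Computing each output sample:
(x ⊛ y)[0] = 6
(x ⊛ y)[1] = -4
(x ⊛ y)[2] = 8
(x ⊛ y)[3] = -7

x ⊛ y = [6, -4, 8, -7]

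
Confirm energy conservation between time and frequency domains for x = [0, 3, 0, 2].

Time domain:
Σ|x[n]|² = |0|² + |3|² + |0|² + |2|² = 13.0000

Frequency domain:
(1/4)Σ|X[k]|² = (1/4)(|5|² + |-1i|² + |-5|² + |1i|²) = (1/4)·52.0000 = 13.0000

Both sides agree, confirming Parseval's theorem.

Σ|x[n]|² = (1/N)Σ|X[k]|² = 13.0000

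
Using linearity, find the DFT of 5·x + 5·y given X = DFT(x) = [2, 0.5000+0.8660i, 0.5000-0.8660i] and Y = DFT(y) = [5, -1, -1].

By linearity: DFT(5x + 5y) = 5·DFT(x) + 5·DFT(y)
= 5·[2, 0.5000+0.8660i, 0.5000-0.8660i] + 5·[5, -1, -1]

Computing element-wise:
Z[0] = 5·(2) + 5·(5) = 35
Z[1] = 5·(0.5000+0.8660i) + 5·(-1) = -2.5000+4.3300i
Z[2] = 5·(0.5000-0.8660i) + 5·(-1) = -2.5000-4.3300i

DFT(5x + 5y) = 5·X + 5·Y = [35, -2.5000+4.3300i, -2.5000-4.3300i]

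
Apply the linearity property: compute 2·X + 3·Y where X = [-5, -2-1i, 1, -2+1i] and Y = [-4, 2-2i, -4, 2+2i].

By linearity: DFT(2x + 3y) = 2·DFT(x) + 3·DFT(y)
= 2·[-5, -2-1i, 1, -2+1i] + 3·[-4, 2-2i, -4, 2+2i]

Computing element-wise:
Z[0] = 2·(-5) + 3·(-4) = -22
Z[1] = 2·(-2-1i) + 3·(2-2i) = 2-8i
Z[2] = 2·(1) + 3·(-4) = -10
Z[3] = 2·(-2+1i) + 3·(2+2i) = 2+8i

DFT(2x + 3y) = 2·X + 3·Y = [-22, 2-8i, -10, 2+8i]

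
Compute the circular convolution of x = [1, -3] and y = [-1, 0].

(x ⊛ y)[n] = Σ(m=0 to 1) x[m] · y[(n-m) mod 2]

Computing each output sample:
(x ⊛ y)[0] = -1
(x ⊛ y)[1] = 3

x ⊛ y = [-1, 3]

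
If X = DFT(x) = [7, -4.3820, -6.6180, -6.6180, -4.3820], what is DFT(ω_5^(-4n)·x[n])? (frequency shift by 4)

Modulation property: DFT(ω_5^(-4n)·x[n]) = X[(k-4) mod 5], so circularly shift X by 4 positions.

X[k-4] = [-4.3820, -6.6180, -6.6180, -4.3820, 7]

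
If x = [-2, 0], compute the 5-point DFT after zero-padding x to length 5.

Original 2-point DFT: [-2, -2]
Zero-padded 5-point DFT provides frequency interpolation.

DFT_5([x, 0, ...]) = [-2, -2, -2, -2, -2]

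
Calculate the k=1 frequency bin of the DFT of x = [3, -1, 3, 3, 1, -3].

X[1] = Σ(n=0 to 5) x[n] · ω_6^(1n) where ω_6 = e^(-2πi/6)
= (3)·ω_6^0 + (-1)·ω_6^1 + (3)·ω_6^2 + (3)·ω_6^3 + (1)·ω_6^4 + (-3)·ω_6^5

X[1] = -4.0000-3.4641i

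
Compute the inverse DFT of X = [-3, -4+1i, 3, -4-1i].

x[n] = (1/4) Σ(k=0 to 3) X[k] · e^(2πikn/4)

Computing each x[n]:
x[0] = -2
x[1] = -2
x[2] = 2
x[3] = -1

x = [-2, -2, 2, -1]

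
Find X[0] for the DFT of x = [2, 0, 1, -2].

X[0] = Σ(n=0 to 3) x[n] · ω_4^0 = Σ x[n]
= (2) + (0) + (1) + (-2)

X[0] = 1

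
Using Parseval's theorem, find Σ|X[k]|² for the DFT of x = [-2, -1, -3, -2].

Parseval: Σ|x[n]|² = (1/N)Σ|X[k]|², so Σ|X[k]|² = N·Σ|x[n]|² = 4·18.0000

Σ|X[k]|² = N·Σ|x[n]|² = 4·18.0000 = 72.0000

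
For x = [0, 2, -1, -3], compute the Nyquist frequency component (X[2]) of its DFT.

X[2] = Σ(n=0 to 3) x[n] · ω_4^(2n) where ω_4 = e^(-2πi/4)
= (0)·ω_4^0 + (2)·ω_4^2 + (-1)·ω_4^4 + (-3)·ω_4^6

X[2] = 0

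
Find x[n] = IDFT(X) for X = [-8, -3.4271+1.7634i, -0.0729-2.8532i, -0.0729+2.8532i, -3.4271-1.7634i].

x[n] = (1/5) Σ(k=0 to 4) X[k] · e^(2πikn/5)

Computing each x[n]:
x[0] = -3
x[1] = -2
x[2] = -2
x[3] = 1
x[4] = -2

x = [-3, -2, -2, 1, -2]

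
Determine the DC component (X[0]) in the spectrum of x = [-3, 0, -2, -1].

X[0] = Σ(n=0 to 3) x[n] · ω_4^0 = Σ x[n]
= (-3) + (0) + (-2) + (-1)

X[0] = -6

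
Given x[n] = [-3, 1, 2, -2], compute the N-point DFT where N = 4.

X[k] = Σ(n=0 to 3) x[n] · ω_4^(nk)
where ω_4 = e^(-2πi/4)

Computing each X[k]:
X[0] = -2
X[1] = -5-3i
X[2] = 0
X[3] = -5+3i

X = [-2, -5-3i, 0, -5+3i]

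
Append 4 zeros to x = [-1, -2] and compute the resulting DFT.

Original 2-point DFT: [-3, 1]
Zero-padded 6-point DFT provides frequency interpolation.

DFT_6([x, 0, ...]) = [-3, -2.0000+1.7321i, 1.7321i, 1, -1.7321i, -2.0000-1.7321i]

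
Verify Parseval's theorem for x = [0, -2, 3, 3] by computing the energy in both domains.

Time domain:
Σ|x[n]|² = |0|² + |-2|² + |3|² + |3|² = 22.0000

Frequency domain:
(1/4)Σ|X[k]|² = (1/4)(|4|² + |-3+5i|² + |2|² + |-3-5i|²) = (1/4)·88.0000 = 22.0000

Both sides agree, confirming Parseval's theorem.

Σ|x[n]|² = (1/N)Σ|X[k]|² = 22.0000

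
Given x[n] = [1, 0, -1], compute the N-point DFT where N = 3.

X[k] = Σ(n=0 to 2) x[n] · ω_3^(nk)
where ω_3 = e^(-2πi/3)

Computing each X[k]:
X[0] = 0
X[1] = 1.5000-0.8660i
X[2] = 1.5000+0.8660i

X = [0, 1.5000-0.8660i, 1.5000+0.8660i]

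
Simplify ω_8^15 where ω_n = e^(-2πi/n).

Since ω_8^8 = 1, powers reduce modulo 8.
15 mod 8 = 7
So ω_8^15 = ω_8^7 = e^(-2πi·7/8)

ω_8^15 = ω_8^7 = 0.7071+0.7071i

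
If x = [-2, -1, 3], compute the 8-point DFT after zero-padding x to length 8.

Original 3-point DFT: [0, -3.0000+3.4641i, -3.0000-3.4641i]
Zero-padded 8-point DFT provides frequency interpolation.

DFT_8([x, 0, ...]) = [0, -2.7071-2.2929i, -5+1i, -1.2929+3.7071i, 2, -1.2929-3.7071i, -5-1i, -2.7071+2.2929i]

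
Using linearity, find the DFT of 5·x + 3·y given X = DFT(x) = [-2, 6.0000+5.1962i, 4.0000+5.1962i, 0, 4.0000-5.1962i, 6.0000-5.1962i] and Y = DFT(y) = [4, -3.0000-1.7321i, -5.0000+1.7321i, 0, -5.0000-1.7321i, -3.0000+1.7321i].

By linearity: DFT(5x + 3y) = 5·DFT(x) + 3·DFT(y)
= 5·[-2, 6.0000+5.1962i, 4.0000+5.1962i, 0, 4.0000-5.1962i, 6.0000-5.1962i] + 3·[4, -3.0000-1.7321i, -5.0000+1.7321i, 0, -5.0000-1.7321i, -3.0000+1.7321i]

Computing element-wise:
Z[0] = 5·(-2) + 3·(4) = 2
Z[1] = 5·(6.0000+5.1962i) + 3·(-3.0000-1.7321i) = 21.0000+20.7847i
Z[2] = 5·(4.0000+5.1962i) + 3·(-5.0000+1.7321i) = 5.0000+31.1773i
Z[3] = 5·(0) + 3·(0) = 0
Z[4] = 5·(4.0000-5.1962i) + 3·(-5.0000-1.7321i) = 5.0000-31.1773i
Z[5] = 5·(6.0000-5.1962i) + 3·(-3.0000+1.7321i) = 21.0000-20.7847i

DFT(5x + 3y) = 5·X + 3·Y = [2, 21.0000+20.7847i, 5.0000+31.1773i, 0, 5.0000-31.1773i, 21.0000-20.7847i]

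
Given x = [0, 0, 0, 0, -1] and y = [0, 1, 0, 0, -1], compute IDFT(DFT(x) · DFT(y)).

(x ⊛ y)[n] = Σ(m=0 to 4) x[m] · y[(n-m) mod 5]

Computing each output sample:
(x ⊛ y)[0] = -1
(x ⊛ y)[1] = 0
(x ⊛ y)[2] = 0
(x ⊛ y)[3] = 1
(x ⊛ y)[4] = 0

x ⊛ y = [-1, 0, 0, 1, 0]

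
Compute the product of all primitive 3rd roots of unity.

The primitive 3rd roots of unity are ω_3^k for k coprime to 3: k ∈ {1, 2}
Their product equals the constant term of the cyclotomic polynomial Φ_3(x) up to sign.
For n ≥ 3, the product of all primitive nth roots of unity is 1. (For n=1 it is 1; for n=2 it is -1.)

1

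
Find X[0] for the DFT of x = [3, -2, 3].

X[0] = Σ(n=0 to 2) x[n] · ω_3^0 = Σ x[n]
= (3) + (-2) + (3)

X[0] = 4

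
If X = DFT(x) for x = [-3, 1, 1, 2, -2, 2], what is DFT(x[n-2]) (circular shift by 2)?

Time shift by 2: X_shifted[k] = ω_6^(2k) · X[k]
Shifted x = [-2, 2, -3, 1, 1, 2]

DFT(x[n-2]) = [1, 3.4641i, -2.0000-3.4641i, -9, -2.0000+3.4641i, -3.4641i]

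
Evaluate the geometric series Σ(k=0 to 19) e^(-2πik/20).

Sum of all nth roots of unity equals 0 for n > 1 (geometric series with r ≠ 1).

0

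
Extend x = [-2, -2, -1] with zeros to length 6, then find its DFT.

Original 3-point DFT: [-5, -0.5000+0.8660i, -0.5000-0.8660i]
Zero-padded 6-point DFT provides frequency interpolation.

DFT_6([x, 0, ...]) = [-5, -2.5000+2.5981i, -0.5000+0.8660i, -1, -0.5000-0.8660i, -2.5000-2.5981i]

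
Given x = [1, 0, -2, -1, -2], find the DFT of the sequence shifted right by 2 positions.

Time shift by 2: X_shifted[k] = ω_5^(2k) · X[k]
Shifted x = [-1, -2, 1, 0, -2]

DFT(x[n-2]) = [-4, -3.0451-0.5878i, 2.5451+0.9511i, 2.5451-0.9511i, -3.0451+0.5878i]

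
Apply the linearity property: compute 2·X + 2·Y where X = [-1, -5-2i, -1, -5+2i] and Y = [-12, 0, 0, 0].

By linearity: DFT(2x + 2y) = 2·DFT(x) + 2·DFT(y)
= 2·[-1, -5-2i, -1, -5+2i] + 2·[-12, 0, 0, 0]

Computing element-wise:
Z[0] = 2·(-1) + 2·(-12) = -26
Z[1] = 2·(-5-2i) + 2·(0) = -10-4i
Z[2] = 2·(-1) + 2·(0) = -2
Z[3] = 2·(-5+2i) + 2·(0) = -10+4i

DFT(2x + 2y) = 2·X + 2·Y = [-26, -10-4i, -2, -10+4i]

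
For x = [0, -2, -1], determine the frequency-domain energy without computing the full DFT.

Parseval: Σ|x[n]|² = (1/N)Σ|X[k]|², so Σ|X[k]|² = N·Σ|x[n]|² = 3·5.0000

Σ|X[k]|² = N·Σ|x[n]|² = 3·5.0000 = 15.0000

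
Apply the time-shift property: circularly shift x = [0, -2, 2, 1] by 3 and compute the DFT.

Time shift by 3: X_shifted[k] = ω_4^(3k) · X[k]
Shifted x = [-2, 2, 1, 0]

DFT(x[n-3]) = [1, -3-2i, -3, -3+2i]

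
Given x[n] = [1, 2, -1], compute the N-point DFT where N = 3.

X[k] = Σ(n=0 to 2) x[n] · ω_3^(nk)
where ω_3 = e^(-2πi/3)

Computing each X[k]:
X[0] = 2
X[1] = 0.5000-2.5981i
X[2] = 0.5000+2.5981i

X = [2, 0.5000-2.5981i, 0.5000+2.5981i]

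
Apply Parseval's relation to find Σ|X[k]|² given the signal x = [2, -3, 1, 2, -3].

Parseval: Σ|x[n]|² = (1/N)Σ|X[k]|², so Σ|X[k]|² = N·Σ|x[n]|² = 5·27.0000

Σ|X[k]|² = N·Σ|x[n]|² = 5·27.0000 = 135.0000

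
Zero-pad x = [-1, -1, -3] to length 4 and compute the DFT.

Original 3-point DFT: [-5, 1.0000-1.7321i, 1.0000+1.7321i]
Zero-padded 4-point DFT provides frequency interpolation.

DFT_4([x, 0, ...]) = [-5, 2+1i, -3, 2-1i]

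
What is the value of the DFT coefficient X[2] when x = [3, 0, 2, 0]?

X[2] = Σ(n=0 to 3) x[n] · ω_4^(2n) where ω_4 = e^(-2πi/4)
= (3)·ω_4^0 + (0)·ω_4^2 + (2)·ω_4^4 + (0)·ω_4^6

X[2] = 5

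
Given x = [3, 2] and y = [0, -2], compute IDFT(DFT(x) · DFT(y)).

(x ⊛ y)[n] = Σ(m=0 to 1) x[m] · y[(n-m) mod 2]

Computing each output sample:
(x ⊛ y)[0] = -4
(x ⊛ y)[1] = -6

x ⊛ y = [-4, -6]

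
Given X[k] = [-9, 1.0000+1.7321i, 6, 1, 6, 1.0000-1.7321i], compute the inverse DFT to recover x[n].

x[n] = (1/6) Σ(k=0 to 5) X[k] · e^(2πikn/6)

Computing each x[n]:
x[0] = 1
x[1] = -3
x[2] = -3
x[3] = 0
x[4] = -2
x[5] = -2

x = [1, -3, -3, 0, -2, -2]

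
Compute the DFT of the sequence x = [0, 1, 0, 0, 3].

X[k] = Σ(n=0 to 4) x[n] · ω_5^(nk)
where ω_5 = e^(-2πi/5)

Computing each X[k]:
X[0] = 4
X[1] = 1.2361+1.9021i
X[2] = -3.2361+1.1756i
X[3] = -3.2361-1.1756i
X[4] = 1.2361-1.9021i

X = [4, 1.2361+1.9021i, -3.2361+1.1756i, -3.2361-1.1756i, 1.2361-1.9021i]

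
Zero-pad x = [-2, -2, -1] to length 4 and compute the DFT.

Original 3-point DFT: [-5, -0.5000+0.8660i, -0.5000-0.8660i]
Zero-padded 4-point DFT provides frequency interpolation.

DFT_4([x, 0, ...]) = [-5, -1+2i, -1, -1-2i]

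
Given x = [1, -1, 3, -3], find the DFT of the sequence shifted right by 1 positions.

Time shift by 1: X_shifted[k] = ω_4^(1k) · X[k]
Shifted x = [-3, 1, -1, 3]

DFT(x[n-1]) = [0, -2+2i, -8, -2-2i]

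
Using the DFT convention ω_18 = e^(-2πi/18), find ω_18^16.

ω_18^16 = e^(-2πi·16/18)
= cos(-2π·16/18) + i·sin(-2π·16/18)
= cos(-32π/18) + i·sin(-32π/18)

ω_18^16 = cos(-32π/18) + i·sin(-32π/18) = 0.7660+0.6428i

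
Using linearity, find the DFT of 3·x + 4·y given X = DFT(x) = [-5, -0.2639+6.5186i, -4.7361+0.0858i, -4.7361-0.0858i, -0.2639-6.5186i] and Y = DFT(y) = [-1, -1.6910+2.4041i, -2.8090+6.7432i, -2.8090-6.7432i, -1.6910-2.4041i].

By linearity: DFT(3x + 4y) = 3·DFT(x) + 4·DFT(y)
= 3·[-5, -0.2639+6.5186i, -4.7361+0.0858i, -4.7361-0.0858i, -0.2639-6.5186i] + 4·[-1, -1.6910+2.4041i, -2.8090+6.7432i, -2.8090-6.7432i, -1.6910-2.4041i]

Computing element-wise:
Z[0] = 3·(-5) + 4·(-1) = -19
Z[1] = 3·(-0.2639+6.5186i) + 4·(-1.6910+2.4041i) = -7.5557+29.1722i
Z[2] = 3·(-4.7361+0.0858i) + 4·(-2.8090+6.7432i) = -25.4443+27.2302i
Z[3] = 3·(-4.7361-0.0858i) + 4·(-2.8090-6.7432i) = -25.4443-27.2302i
Z[4] = 3·(-0.2639-6.5186i) + 4·(-1.6910-2.4041i) = -7.5557-29.1722i

DFT(3x + 4y) = 3·X + 4·Y = [-19, -7.5557+29.1722i, -25.4443+27.2302i, -25.4443-27.2302i, -7.5557-29.1722i]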